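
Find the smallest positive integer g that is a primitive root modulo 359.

φ(359) = 359 − 1 = 358 = 2 · 179.
Test candidates g = 2, 3, … against the prime factors q ∈ {2, 179} of φ(359): g is a generator iff g^(358/q) ≢ 1 for every such q.
g = 2: 2^179 ≡ 1 — hits 1, so not a primitive root.
g = 3: 3^179 ≡ 1 — hits 1, so not a primitive root.
g = 4: 4^179 ≡ 1 — hits 1, so not a primitive root.
g = 5: 5^179 ≡ 1 — hits 1, so not a primitive root.
g = 6: 6^179 ≡ 1 — hits 1, so not a primitive root.
g = 7: 7^179 ≡ 358; 7^2 ≡ 49 — none is 1, so 7 is a primitive root.
So 7 is the smallest generator of (Z/359Z)^×.

7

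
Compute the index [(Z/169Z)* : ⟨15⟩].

Since 15 ∈ (Z/169Z)^×, its order divides φ(169) = φ(13^2) = 13·(13−1) = 156 = 2^2 · 3 · 13.
Divisors of 156: 1, 2, 3, 4, 6, 12, 13, 26, 39, 52, 78, 156.
Check 15^d mod 169 for each divisor in increasing order:
15^1 ≡ 15 (mod 169)
15^2 ≡ 56 (mod 169)
15^3 ≡ 164 (mod 169)
15^4 ≡ 94 (mod 169)
15^6 ≡ 25 (mod 169)
15^12 ≡ 118 (mod 169)
15^13 ≡ 80 (mod 169)
15^26 ≡ 147 (mod 169)
15^39 ≡ 99 (mod 169)
15^52 ≡ 146 (mod 169)
15^78 ≡ 168 (mod 169)
15^156 ≡ 1 (mod 169) ✓
Thus |⟨15⟩| = ord(15) = 156.
Index = |(Z/169Z)^×| / |⟨15⟩| = 156 / 156 = 1.

1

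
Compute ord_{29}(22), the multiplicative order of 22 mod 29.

14

By Lagrange's theorem, ord_29(22) divides φ(29) = 29 − 1 = 28 = 2^2 · 7.
Divisors of 28: 1, 2, 4, 7, 14, 28.
Compute 22^d (mod 29) for the divisors d until we hit 1:
22^1 ≡ 22
22^2 ≡ 20
22^4 ≡ 23
22^7 ≡ 28
22^14 ≡ 1
Hence ord(22) = 14.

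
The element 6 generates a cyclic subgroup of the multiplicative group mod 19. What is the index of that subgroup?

2

Since 6 ∈ (Z/19Z)^×, its order divides φ(19) = 19 − 1 = 18 = 2 · 3^2.
Divisors of 18: 1, 2, 3, 6, 9, 18.
Test each divisor d:
6^1 ≡ 6 (mod 19)
6^2 ≡ 17 (mod 19)
6^3 ≡ 7 (mod 19)
6^6 ≡ 11 (mod 19)
6^9 ≡ 1 (mod 19) ✓
Thus |⟨6⟩| = ord(6) = 9.
Index = |(Z/19Z)^×| / |⟨6⟩| = 18 / 9 = 2.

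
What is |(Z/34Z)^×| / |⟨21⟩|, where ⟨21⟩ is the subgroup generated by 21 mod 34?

4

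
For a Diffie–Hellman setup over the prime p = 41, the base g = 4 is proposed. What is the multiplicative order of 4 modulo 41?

10

By Lagrange's theorem, ord_41(4) divides φ(41) = 41 − 1 = 40 = 2^3 · 5.
Divisors of 40: 1, 2, 4, 5, 8, 10, 20, 40.
Compute 4^d (mod 41) for the divisors d until we hit 1:
4^1 ≡ 4
4^2 ≡ 16
4^4 ≡ 10
4^5 ≡ 40
4^8 ≡ 18
4^10 ≡ 1
The smallest such exponent is 10, so the order of 4 is 10.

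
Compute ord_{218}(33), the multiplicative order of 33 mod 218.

4

Since 33 ∈ (Z/218Z)^×, its order divides φ(218) = φ(2)·φ(109) = 1·108 = 108 = 2^2 · 3^3.
Divisors of 108: 1, 2, 3, 4, 6, 9, 12, 18, 27, 36, 54, 108.
Test each divisor d:
33^1 ≡ 33 (mod 218)
33^2 ≡ 217 (mod 218)
33^3 ≡ 185 (mod 218)
33^4 ≡ 1 (mod 218) ✓
So ord_218(33) = 4.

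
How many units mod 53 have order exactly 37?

φ(53) = 53 − 1 = 52 = 2^2 · 13.
(Z/53Z)^× is cyclic (|G| = 52); a cyclic group of order m has exactly φ(d) elements of each order d | m, and none otherwise.
37 does not divide 52, so no element of (Z/53Z)^× has order 37.

0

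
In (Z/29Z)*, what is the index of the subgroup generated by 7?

4

The order of 7 must divide φ(29) = 29 − 1 = 28 = 2^2 · 7.
Divisors of 28: 1, 2, 4, 7, 14, 28.
Compute 7^d (mod 29) for the divisors d until we hit 1:
7^1 ≡ 7 (mod 29)
7^2 ≡ 20 (mod 29)
7^4 ≡ 23 (mod 29)
7^7 ≡ 1 (mod 29) ✓
The order of 7 is 7, so the subgroup it generates has 7 elements.
The index is φ(29) / ord(7) = 28 / 7 = 4.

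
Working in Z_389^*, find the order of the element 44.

194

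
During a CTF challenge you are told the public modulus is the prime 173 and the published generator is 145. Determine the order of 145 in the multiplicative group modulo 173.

172

Since 145 ∈ (Z/173Z)^×, its order divides φ(173) = 173 − 1 = 172 = 2^2 · 43.
Divisors of 172: 1, 2, 4, 43, 86, 172.
Compute 145^d (mod 173) for the divisors d until we hit 1:
145^1 ≡ 145
145^2 ≡ 92
145^4 ≡ 160
145^43 ≡ 93
145^86 ≡ 172
145^172 ≡ 1
So ord_173(145) = 172.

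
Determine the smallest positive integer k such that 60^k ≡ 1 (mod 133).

ord(60) | φ(133) = φ(7·19) = (7−1)·(19−1) = 6·18 = 108 = 2^2 · 3^3.
Divisors of 108: 1, 2, 3, 4, 6, 9, 12, 18, 27, 36, 54, 108.
Check 60^d mod 133 for each divisor in increasing order:
60^1 ≡ 60
60^2 ≡ 9
60^3 ≡ 8
60^4 ≡ 81
60^6 ≡ 64
60^9 ≡ 113
60^12 ≡ 106
60^18 ≡ 1
Therefore the multiplicative order of 60 modulo 133 is 18.

18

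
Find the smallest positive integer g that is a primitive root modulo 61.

φ(61) = 61 − 1 = 60 = 2^2 · 3 · 5.
g is a primitive root iff g^(60/q) ≢ 1 (mod 61) for each prime q ∈ {2, 3, 5}.
g = 2: 2^30 ≡ 60; 2^20 ≡ 47; 2^12 ≡ 9 — none is 1, so 2 is a primitive root.
The smallest primitive root modulo 61 is 2.

2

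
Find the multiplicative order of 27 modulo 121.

Since 27 ∈ (Z/121Z)^×, its order divides φ(121) = φ(11^2) = 11·(11−1) = 110 = 2 · 5 · 11.
Divisors of 110: 1, 2, 5, 10, 11, 22, 55, 110.
Evaluate successive powers at the divisors of 110:
27^1 ≡ 27 (mod 121)
27^2 ≡ 3 (mod 121)
27^5 ≡ 1 (mod 121) ✓
So ord_121(27) = 5.

5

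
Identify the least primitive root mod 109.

6

φ(109) = 109 − 1 = 108 = 2^2 · 3^3.
g is a primitive root iff g^(108/q) ≢ 1 (mod 109) for each prime q ∈ {2, 3}.
g = 2: 2^54 ≡ 108; 2^36 ≡ 1 — hits 1, so not a primitive root.
g = 3: 3^54 ≡ 1 — hits 1, so not a primitive root.
g = 4: 4^54 ≡ 1 — hits 1, so not a primitive root.
g = 5: 5^54 ≡ 1 — hits 1, so not a primitive root.
g = 6: 6^54 ≡ 108; 6^36 ≡ 63 — none is 1, so 6 is a primitive root.
So 6 is the smallest generator of (Z/109Z)^×.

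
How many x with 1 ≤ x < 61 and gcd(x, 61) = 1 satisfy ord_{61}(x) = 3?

φ(61) = 61 − 1 = 60 = 2^2 · 3 · 5.
(Z/61Z)^× is cyclic (|G| = 60); a cyclic group of order m has exactly φ(d) elements of each order d | m, and none otherwise.
3 | 60, and φ(3) = 3 − 1 = 2.

2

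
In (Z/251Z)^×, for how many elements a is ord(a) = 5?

4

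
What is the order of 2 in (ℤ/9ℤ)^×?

6

The order of 2 must divide φ(9) = φ(3^2) = 3·(3−1) = 6 = 2 · 3.
Divisors of 6: 1, 2, 3, 6.
Test each divisor d:
2^1 ≡ 2
2^2 ≡ 4
2^3 ≡ 8
2^6 ≡ 1
So ord_9(2) = 6.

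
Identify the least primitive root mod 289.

φ(289) = φ(17^2) = 17·(17−1) = 272 = 2^4 · 17.
g is a primitive root iff g^(272/q) ≢ 1 (mod 289) for each prime q ∈ {2, 17}.
g = 2: 2^136 ≡ 1 — hits 1, so not a primitive root.
g = 3: 3^136 ≡ 288; 3^16 ≡ 171 — none is 1, so 3 is a primitive root.
So 3 is the smallest generator of (Z/289Z)^×.

3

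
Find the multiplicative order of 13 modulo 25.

20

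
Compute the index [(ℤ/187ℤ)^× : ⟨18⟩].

16

By Lagrange's theorem, ord_187(18) divides φ(187) = φ(11·17) = (11−1)·(17−1) = 10·16 = 160 = 2^5 · 5.
Divisors of 160: 1, 2, 4, 5, 8, 10, 16, 20, 32, 40, 80, 160.
Test each divisor d:
18^1 ≡ 18
18^2 ≡ 137
18^4 ≡ 69
18^5 ≡ 120
18^8 ≡ 86
18^10 ≡ 1
So ord_187(18) = 10, hence |⟨18⟩| = 10.
The index is φ(187) / ord(18) = 160 / 10 = 16.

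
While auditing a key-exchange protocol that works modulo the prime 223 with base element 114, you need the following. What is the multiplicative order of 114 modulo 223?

222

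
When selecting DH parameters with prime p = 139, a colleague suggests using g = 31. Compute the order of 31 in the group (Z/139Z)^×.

By Lagrange's theorem, ord_139(31) divides φ(139) = 139 − 1 = 138 = 2 · 3 · 23.
Divisors of 138: 1, 2, 3, 6, 23, 46, 69, 138.
Compute 31^d (mod 139) for the divisors d until we hit 1:
31^1 ≡ 31 (mod 139)
31^2 ≡ 127 (mod 139)
31^3 ≡ 45 (mod 139)
31^6 ≡ 79 (mod 139)
31^23 ≡ 96 (mod 139)
31^46 ≡ 42 (mod 139)
31^69 ≡ 1 (mod 139) ✓
Hence ord(31) = 69.

69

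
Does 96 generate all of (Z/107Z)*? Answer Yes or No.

φ(107) = 107 − 1 = 106 = 2 · 53.
Test 96^(106/q) mod 107 for each prime factor q of 106:
96^53 ≡ 106 (mod 107)  [q = 2: ≢ 1 ✓]
96^2 ≡ 14 (mod 107)  [q = 53: ≢ 1 ✓]
None equal 1, so ord_107(96) = 106: 96 is a primitive root.

Yes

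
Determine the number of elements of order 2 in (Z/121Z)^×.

φ(121) = φ(11^2) = 11·(11−1) = 110 = 2 · 5 · 11.
In a cyclic group of order 110, there are φ(d) elements of order d for each divisor d of 110, and zero for non-divisors.
2 | 110, and φ(2) = 2 − 1 = 1.

1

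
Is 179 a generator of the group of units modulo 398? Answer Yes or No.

Yes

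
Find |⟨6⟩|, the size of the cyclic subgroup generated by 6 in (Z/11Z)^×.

ord(6) | φ(11) = 11 − 1 = 10 = 2 · 5.
Divisors of 10: 1, 2, 5, 10.
Check 6^d mod 11 for each divisor in increasing order:
6^1 ≡ 6 (mod 11)
6^2 ≡ 3 (mod 11)
6^5 ≡ 10 (mod 11)
6^10 ≡ 1 (mod 11) ✓
Therefore the multiplicative order of 6 modulo 11 is 10.

10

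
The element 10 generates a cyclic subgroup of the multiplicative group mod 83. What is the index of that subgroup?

2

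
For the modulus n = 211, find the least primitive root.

φ(211) = 211 − 1 = 210 = 2 · 3 · 5 · 7.
Test candidates g = 2, 3, … against the prime factors q ∈ {2, 3, 5, 7} of φ(211): g is a generator iff g^(210/q) ≢ 1 for every such q.
g = 2: 2^105 ≡ 210; 2^70 ≡ 196; 2^42 ≡ 107; 2^30 ≡ 171 — none is 1, so 2 is a primitive root.
The smallest primitive root modulo 211 is 2.

2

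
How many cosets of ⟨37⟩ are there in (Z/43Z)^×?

7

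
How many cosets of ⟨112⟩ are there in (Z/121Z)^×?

The order of 112 must divide φ(121) = φ(11^2) = 11·(11−1) = 110 = 2 · 5 · 11.
Divisors of 110: 1, 2, 5, 10, 11, 22, 55, 110.
Check 112^d mod 121 for each divisor in increasing order:
112^1 ≡ 112
112^2 ≡ 81
112^5 ≡ 120
112^10 ≡ 1
So ord_121(112) = 10, hence |⟨112⟩| = 10.
[(Z/121Z)^× : ⟨112⟩] = 110/10 = 11.

11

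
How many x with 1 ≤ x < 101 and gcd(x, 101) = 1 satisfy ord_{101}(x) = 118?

0

φ(101) = 101 − 1 = 100 = 2^2 · 5^2.
In a cyclic group of order 100, there are φ(d) elements of order d for each divisor d of 100, and zero for non-divisors.
Since 118 ∤ 100, the count is 0.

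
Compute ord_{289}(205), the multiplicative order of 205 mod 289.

The order of 205 must divide φ(289) = φ(17^2) = 17·(17−1) = 272 = 2^4 · 17.
Divisors of 272: 1, 2, 4, 8, 16, 17, 34, 68, 136, 272.
Test each divisor d:
205^1 ≡ 205 (mod 289)
205^2 ≡ 120 (mod 289)
205^4 ≡ 239 (mod 289)
205^8 ≡ 188 (mod 289)
205^16 ≡ 86 (mod 289)
205^17 ≡ 1 (mod 289) ✓
Therefore the multiplicative order of 205 modulo 289 is 17.

17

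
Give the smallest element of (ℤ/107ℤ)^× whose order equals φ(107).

2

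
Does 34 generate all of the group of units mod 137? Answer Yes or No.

φ(137) = 137 − 1 = 136 = 2^3 · 17.
It suffices to check that the order of 34 is not a proper divisor of 136: compute 34^(136/q) for q ∈ {2, 17}.
34^68 ≡ 1 (mod 137)  [q = 2: ≡ 1 ✗]
34^8 ≡ 74 (mod 137)  [q = 17: ≢ 1 ✓]
Since 34^68 ≡ 1, the order of 34 divides 68 < 136, so 34 is not a primitive root.

No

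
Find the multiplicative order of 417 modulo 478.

238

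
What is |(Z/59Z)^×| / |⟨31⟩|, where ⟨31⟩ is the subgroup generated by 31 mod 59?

The order of 31 must divide φ(59) = 59 − 1 = 58 = 2 · 29.
Divisors of 58: 1, 2, 29, 58.
Evaluate successive powers at the divisors of 58:
31^1 ≡ 31 (mod 59)
31^2 ≡ 17 (mod 59)
31^29 ≡ 58 (mod 59)
31^58 ≡ 1 (mod 59) ✓
The order of 31 is 58, so the subgroup it generates has 58 elements.
The index is φ(59) / ord(31) = 58 / 58 = 1.

1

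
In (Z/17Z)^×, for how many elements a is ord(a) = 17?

0

φ(17) = 17 − 1 = 16 = 2^4.
(Z/17Z)^× is cyclic (|G| = 16); a cyclic group of order m has exactly φ(d) elements of each order d | m, and none otherwise.
17 does not divide 16, so no element of (Z/17Z)^× has order 17.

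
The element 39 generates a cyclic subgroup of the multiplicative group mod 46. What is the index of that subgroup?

The order of 39 must divide φ(46) = φ(2)·φ(23) = 1·22 = 22 = 2 · 11.
Divisors of 22: 1, 2, 11, 22.
Evaluate successive powers at the divisors of 22:
39^1 ≡ 39
39^2 ≡ 3
39^11 ≡ 1
Thus |⟨39⟩| = ord(39) = 11.
[(Z/46Z)^× : ⟨39⟩] = 22/11 = 2.

2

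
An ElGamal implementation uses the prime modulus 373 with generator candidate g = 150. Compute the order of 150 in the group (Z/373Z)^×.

372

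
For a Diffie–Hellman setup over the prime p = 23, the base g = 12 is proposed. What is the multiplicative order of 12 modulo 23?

By Lagrange's theorem, ord_23(12) divides φ(23) = 23 − 1 = 22 = 2 · 11.
Divisors of 22: 1, 2, 11, 22.
Check 12^d mod 23 for each divisor in increasing order:
12^1 ≡ 12 (mod 23)
12^2 ≡ 6 (mod 23)
12^11 ≡ 1 (mod 23) ✓
Therefore the multiplicative order of 12 modulo 23 is 11.

11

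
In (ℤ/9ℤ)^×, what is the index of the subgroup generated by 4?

By Lagrange's theorem, ord_9(4) divides φ(9) = φ(3^2) = 3·(3−1) = 6 = 2 · 3.
Divisors of 6: 1, 2, 3, 6.
Test each divisor d:
4^1 ≡ 4
4^2 ≡ 7
4^3 ≡ 1
The order of 4 is 3, so the subgroup it generates has 3 elements.
Index = |(Z/9Z)^×| / |⟨4⟩| = 6 / 3 = 2.

2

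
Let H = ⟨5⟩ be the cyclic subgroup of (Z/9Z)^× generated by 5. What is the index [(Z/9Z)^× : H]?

1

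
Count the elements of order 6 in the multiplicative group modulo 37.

2

φ(37) = 37 − 1 = 36 = 2^2 · 3^2.
(Z/37Z)^× is cyclic (|G| = 36); a cyclic group of order m has exactly φ(d) elements of each order d | m, and none otherwise.
6 = 2 · 3 divides 36, and φ(6) = 2.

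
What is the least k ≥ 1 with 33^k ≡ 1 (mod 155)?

20

ord(33) | φ(155) = φ(5·31) = (5−1)·(31−1) = 4·30 = 120 = 2^3 · 3 · 5.
Divisors of 120: 1, 2, 3, 4, 5, 6, 8, 10, 12, 15, 20, 24, 30, 40, 60, 120.
Check 33^d mod 155 for each divisor in increasing order:
33^1 ≡ 33
33^2 ≡ 4
33^3 ≡ 132
33^4 ≡ 16
33^5 ≡ 63
33^6 ≡ 64
33^8 ≡ 101
33^10 ≡ 94
33^12 ≡ 66
33^15 ≡ 32
33^20 ≡ 1
Hence ord(33) = 20.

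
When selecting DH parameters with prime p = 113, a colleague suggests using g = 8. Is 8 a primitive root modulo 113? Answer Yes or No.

φ(113) = 113 − 1 = 112 = 2^4 · 7.
It suffices to check that the order of 8 is not a proper divisor of 112: compute 8^(112/q) for q ∈ {2, 7}.
8^56 ≡ 1 (mod 113)  [q = 2: ≡ 1 ✗]
8^16 ≡ 49 (mod 113)  [q = 7: ≢ 1 ✓]
Since 8^56 ≡ 1, the order of 8 divides 56 < 112, so 8 is not a primitive root.

No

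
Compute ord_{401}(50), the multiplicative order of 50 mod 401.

The order of 50 must divide φ(401) = 401 − 1 = 400 = 2^4 · 5^2.
Divisors of 400: 1, 2, 4, 5, 8, 10, 16, 20, 25, 40, 50, 80, 100, 200, 400.
Compute 50^d (mod 401) for the divisors d until we hit 1:
50^1 ≡ 50
50^2 ≡ 94
50^4 ≡ 14
50^5 ≡ 299
50^8 ≡ 196
50^10 ≡ 379
50^16 ≡ 321
50^20 ≡ 83
50^25 ≡ 356
50^40 ≡ 72
50^50 ≡ 20
50^80 ≡ 372
50^100 ≡ 400
50^200 ≡ 1
The smallest such exponent is 200, so the order of 50 is 200.

200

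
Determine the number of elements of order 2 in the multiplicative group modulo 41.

1

φ(41) = 41 − 1 = 40 = 2^3 · 5.
(Z/41Z)^× is cyclic (|G| = 40); a cyclic group of order m has exactly φ(d) elements of each order d | m, and none otherwise.
2 | 40, and φ(2) = 2 − 1 = 1.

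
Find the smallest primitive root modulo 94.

5

φ(94) = φ(2)·φ(47) = 1·46 = 46 = 2 · 23.
g is a primitive root iff g^(46/q) ≢ 1 (mod 94) for each prime q ∈ {2, 23}.
g = 2: gcd(2, 94) = 2 > 1, not a unit — skip.
g = 3: 3^23 ≡ 1 — hits 1, so not a primitive root.
g = 4: gcd(4, 94) = 2 > 1, not a unit — skip.
g = 5: 5^23 ≡ 93; 5^2 ≡ 25 — none is 1, so 5 is a primitive root.
So 5 is the smallest generator of (Z/94Z)^×.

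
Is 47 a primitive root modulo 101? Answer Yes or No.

φ(101) = 101 − 1 = 100 = 2^2 · 5^2.
Test 47^(100/q) mod 101 for each prime factor q of 100:
47^50 ≡ 1 (mod 101)  [q = 2: ≡ 1 ✗]
47^20 ≡ 87 (mod 101)  [q = 5: ≢ 1 ✓]
The check at q = 2 fails, so 47 generates a proper subgroup.

No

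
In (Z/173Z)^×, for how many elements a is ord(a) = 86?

42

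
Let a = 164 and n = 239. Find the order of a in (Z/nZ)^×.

The order of 164 must divide φ(239) = 239 − 1 = 238 = 2 · 7 · 17.
Divisors of 238: 1, 2, 7, 14, 17, 34, 119, 238.
Test each divisor d:
164^1 ≡ 164
164^2 ≡ 128
164^7 ≡ 217
164^14 ≡ 6
164^17 ≡ 238
164^34 ≡ 1
So ord_239(164) = 34.

34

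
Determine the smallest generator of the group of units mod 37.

φ(37) = 37 − 1 = 36 = 2^2 · 3^2.
Test candidates g = 2, 3, … against the prime factors q ∈ {2, 3} of φ(37): g is a generator iff g^(36/q) ≢ 1 for every such q.
g = 2: 2^18 ≡ 36; 2^12 ≡ 26 — none is 1, so 2 is a primitive root.
The smallest primitive root modulo 37 is 2.

2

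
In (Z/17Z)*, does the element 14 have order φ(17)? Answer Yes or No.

Yes

φ(17) = 17 − 1 = 16 = 2^4.
Test 14^(16/q) mod 17 for each prime factor q of 16:
14^8 ≡ 16 (mod 17)  [q = 2: ≢ 1 ✓]
None equal 1, so ord_17(14) = 16: 14 is a primitive root.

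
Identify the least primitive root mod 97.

5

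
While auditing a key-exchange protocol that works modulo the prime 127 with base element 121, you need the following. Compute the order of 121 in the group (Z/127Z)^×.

63

By Lagrange's theorem, ord_127(121) divides φ(127) = 127 − 1 = 126 = 2 · 3^2 · 7.
Divisors of 126: 1, 2, 3, 6, 7, 9, 14, 18, 21, 42, 63, 126.
Evaluate successive powers at the divisors of 126:
121^1 ≡ 121 (mod 127)
121^2 ≡ 36 (mod 127)
121^3 ≡ 38 (mod 127)
121^6 ≡ 47 (mod 127)
121^7 ≡ 99 (mod 127)
121^9 ≡ 8 (mod 127)
121^14 ≡ 22 (mod 127)
121^18 ≡ 64 (mod 127)
121^21 ≡ 19 (mod 127)
121^42 ≡ 107 (mod 127)
121^63 ≡ 1 (mod 127) ✓
The smallest such exponent is 63, so the order of 121 is 63.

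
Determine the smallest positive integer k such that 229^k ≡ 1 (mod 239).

14

By Lagrange's theorem, ord_239(229) divides φ(239) = 239 − 1 = 238 = 2 · 7 · 17.
Divisors of 238: 1, 2, 7, 14, 17, 34, 119, 238.
Test each divisor d:
229^1 ≡ 229
229^2 ≡ 100
229^7 ≡ 238
229^14 ≡ 1
The smallest such exponent is 14, so the order of 229 is 14.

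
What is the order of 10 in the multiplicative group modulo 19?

ord(10) | φ(19) = 19 − 1 = 18 = 2 · 3^2.
Divisors of 18: 1, 2, 3, 6, 9, 18.
Evaluate successive powers at the divisors of 18:
10^1 ≡ 10 (mod 19)
10^2 ≡ 5 (mod 19)
10^3 ≡ 12 (mod 19)
10^6 ≡ 11 (mod 19)
10^9 ≡ 18 (mod 19)
10^18 ≡ 1 (mod 19) ✓
So ord_19(10) = 18.

18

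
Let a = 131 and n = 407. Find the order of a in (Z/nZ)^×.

ord(131) | φ(407) = φ(11·37) = (11−1)·(37−1) = 10·36 = 360 = 2^3 · 3^2 · 5.
Divisors of 360: 1, 2, 3, 4, 5, 6, 8, 9, 10, 12, 15, 18, 20, 24, 30, 36, 40, 45, 60, 72, 90, 120, 180, 360.
Compute 131^d (mod 407) for the divisors d until we hit 1:
131^1 ≡ 131 (mod 407)
131^2 ≡ 67 (mod 407)
131^3 ≡ 230 (mod 407)
131^4 ≡ 12 (mod 407)
131^5 ≡ 351 (mod 407)
131^6 ≡ 397 (mod 407)
131^8 ≡ 144 (mod 407)
131^9 ≡ 142 (mod 407)
131^10 ≡ 287 (mod 407)
131^12 ≡ 100 (mod 407)
131^15 ≡ 208 (mod 407)
131^18 ≡ 221 (mod 407)
131^20 ≡ 155 (mod 407)
131^24 ≡ 232 (mod 407)
131^30 ≡ 122 (mod 407)
131^36 ≡ 1 (mod 407) ✓
The smallest such exponent is 36, so the order of 131 is 36.

36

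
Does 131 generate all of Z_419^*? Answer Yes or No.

φ(419) = 419 − 1 = 418 = 2 · 11 · 19.
It suffices to check that the order of 131 is not a proper divisor of 418: compute 131^(418/q) for q ∈ {2, 11, 19}.
131^209 ≡ 1 (mod 419)  [q = 2: ≡ 1 ✗]
131^38 ≡ 59 (mod 419)  [q = 11: ≢ 1 ✓]
131^22 ≡ 248 (mod 419)  [q = 19: ≢ 1 ✓]
The check at q = 2 fails, so 131 generates a proper subgroup.

No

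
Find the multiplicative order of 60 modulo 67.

33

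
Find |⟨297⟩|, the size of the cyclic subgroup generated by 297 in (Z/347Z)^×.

173

Since 297 ∈ (Z/347Z)^×, its order divides φ(347) = 347 − 1 = 346 = 2 · 173.
Divisors of 346: 1, 2, 173, 346.
Evaluate successive powers at the divisors of 346:
297^1 ≡ 297
297^2 ≡ 71
297^173 ≡ 1
Hence ord(297) = 173.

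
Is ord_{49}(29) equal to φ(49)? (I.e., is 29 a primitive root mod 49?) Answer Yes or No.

No

φ(49) = φ(7^2) = 7·(7−1) = 42 = 2 · 3 · 7.
An element g generates (Z/49Z)^× iff g^(42/q) ≢ 1 (mod 49) for each prime q ∈ {2, 3, 7}.
29^21 ≡ 1 (mod 49)  [q = 2: ≡ 1 ✗]
29^14 ≡ 1 (mod 49)  [q = 3: ≡ 1 ✗]
29^6 ≡ 22 (mod 49)  [q = 7: ≢ 1 ✓]
Since 29^21 ≡ 1, the order of 29 divides 21 < 42, so 29 is not a primitive root.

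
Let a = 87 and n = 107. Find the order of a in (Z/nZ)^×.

53

By Lagrange's theorem, ord_107(87) divides φ(107) = 107 − 1 = 106 = 2 · 53.
Divisors of 106: 1, 2, 53, 106.
Test each divisor d:
87^1 ≡ 87 (mod 107)
87^2 ≡ 79 (mod 107)
87^53 ≡ 1 (mod 107) ✓
So ord_107(87) = 53.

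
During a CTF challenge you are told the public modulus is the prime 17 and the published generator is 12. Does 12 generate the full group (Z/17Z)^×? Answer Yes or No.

φ(17) = 17 − 1 = 16 = 2^4.
An element g generates (Z/17Z)^× iff g^(16/q) ≢ 1 (mod 17) for each prime q ∈ {2}.
12^8 ≡ 16 (mod 17)  [q = 2: ≢ 1 ✓]
All checks pass, so 12 has order 16 and is a primitive root modulo 17.

Yes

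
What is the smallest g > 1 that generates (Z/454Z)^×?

5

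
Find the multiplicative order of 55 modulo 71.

70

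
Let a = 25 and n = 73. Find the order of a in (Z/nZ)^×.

36

The order of 25 must divide φ(73) = 73 − 1 = 72 = 2^3 · 3^2.
Divisors of 72: 1, 2, 3, 4, 6, 8, 9, 12, 18, 24, 36, 72.
Check 25^d mod 73 for each divisor in increasing order:
25^1 ≡ 25
25^2 ≡ 41
25^3 ≡ 3
25^4 ≡ 2
25^6 ≡ 9
25^8 ≡ 4
25^9 ≡ 27
25^12 ≡ 8
25^18 ≡ 72
25^24 ≡ 64
25^36 ≡ 1
The smallest such exponent is 36, so the order of 25 is 36.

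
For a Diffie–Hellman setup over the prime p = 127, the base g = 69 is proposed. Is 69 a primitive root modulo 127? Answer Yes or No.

φ(127) = 127 − 1 = 126 = 2 · 3^2 · 7.
It suffices to check that the order of 69 is not a proper divisor of 126: compute 69^(126/q) for q ∈ {2, 3, 7}.
69^63 ≡ 1 (mod 127)  [q = 2: ≡ 1 ✗]
69^42 ≡ 19 (mod 127)  [q = 3: ≢ 1 ✓]
69^18 ≡ 64 (mod 127)  [q = 7: ≢ 1 ✓]
The check at q = 2 fails, so 69 generates a proper subgroup.

No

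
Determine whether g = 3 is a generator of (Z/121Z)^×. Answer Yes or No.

No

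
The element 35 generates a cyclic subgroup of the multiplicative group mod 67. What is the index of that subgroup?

2

By Lagrange's theorem, ord_67(35) divides φ(67) = 67 − 1 = 66 = 2 · 3 · 11.
Divisors of 66: 1, 2, 3, 6, 11, 22, 33, 66.
Evaluate successive powers at the divisors of 66:
35^1 ≡ 35
35^2 ≡ 19
35^3 ≡ 62
35^6 ≡ 25
35^11 ≡ 37
35^22 ≡ 29
35^33 ≡ 1
So ord_67(35) = 33, hence |⟨35⟩| = 33.
The index is φ(67) / ord(35) = 66 / 33 = 2.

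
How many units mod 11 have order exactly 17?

0

φ(11) = 11 − 1 = 10 = 2 · 5.
Since (Z/11Z)^× is cyclic of order 10, the number of elements of order d is φ(d) when d | 10 and 0 otherwise.
17 does not divide 10, so no element of (Z/11Z)^× has order 17.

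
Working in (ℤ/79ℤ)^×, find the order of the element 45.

39

ord(45) | φ(79) = 79 − 1 = 78 = 2 · 3 · 13.
Divisors of 78: 1, 2, 3, 6, 13, 26, 39, 78.
Compute 45^d (mod 79) for the divisors d until we hit 1:
45^1 ≡ 45 (mod 79)
45^2 ≡ 50 (mod 79)
45^3 ≡ 38 (mod 79)
45^6 ≡ 22 (mod 79)
45^13 ≡ 55 (mod 79)
45^26 ≡ 23 (mod 79)
45^39 ≡ 1 (mod 79) ✓
Hence ord(45) = 39.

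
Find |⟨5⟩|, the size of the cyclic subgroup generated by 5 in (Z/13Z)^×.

4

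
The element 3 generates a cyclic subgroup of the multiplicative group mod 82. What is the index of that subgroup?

Since 3 ∈ (Z/82Z)^×, its order divides φ(82) = φ(2)·φ(41) = 1·40 = 40 = 2^3 · 5.
Divisors of 40: 1, 2, 4, 5, 8, 10, 20, 40.
Test each divisor d:
3^1 ≡ 3 (mod 82)
3^2 ≡ 9 (mod 82)
3^4 ≡ 81 (mod 82)
3^5 ≡ 79 (mod 82)
3^8 ≡ 1 (mod 82) ✓
Thus |⟨3⟩| = ord(3) = 8.
Index = |(Z/82Z)^×| / |⟨3⟩| = 40 / 8 = 5.

5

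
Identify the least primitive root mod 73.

φ(73) = 73 − 1 = 72 = 2^3 · 3^2.
g is a primitive root iff g^(72/q) ≢ 1 (mod 73) for each prime q ∈ {2, 3}.
g = 2: 2^36 ≡ 1 — hits 1, so not a primitive root.
g = 3: 3^36 ≡ 1 — hits 1, so not a primitive root.
g = 4: 4^36 ≡ 1 — hits 1, so not a primitive root.
g = 5: 5^36 ≡ 72; 5^24 ≡ 8 — none is 1, so 5 is a primitive root.
So 5 is the smallest generator of (Z/73Z)^×.

5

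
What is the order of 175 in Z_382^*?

190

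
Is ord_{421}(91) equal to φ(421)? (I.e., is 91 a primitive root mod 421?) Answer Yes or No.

No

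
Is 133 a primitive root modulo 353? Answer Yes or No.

Yes

φ(353) = 353 − 1 = 352 = 2^5 · 11.
Test 133^(352/q) mod 353 for each prime factor q of 352:
133^176 ≡ 352 (mod 353)  [q = 2: ≢ 1 ✓]
133^32 ≡ 337 (mod 353)  [q = 11: ≢ 1 ✓]
Every test exponent gives a nontrivial residue, hence 133 generates the full group.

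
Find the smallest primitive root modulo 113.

φ(113) = 113 − 1 = 112 = 2^4 · 7.
Test candidates g = 2, 3, … against the prime factors q ∈ {2, 7} of φ(113): g is a generator iff g^(112/q) ≢ 1 for every such q.
g = 2: 2^56 ≡ 1 — hits 1, so not a primitive root.
g = 3: 3^56 ≡ 112; 3^16 ≡ 49 — none is 1, so 3 is a primitive root.
Hence the least primitive root of 113 is 3.

3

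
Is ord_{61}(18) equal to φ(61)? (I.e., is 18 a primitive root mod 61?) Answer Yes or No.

Yes

φ(61) = 61 − 1 = 60 = 2^2 · 3 · 5.
Test 18^(60/q) mod 61 for each prime factor q of 60:
18^30 ≡ 60 (mod 61)  [q = 2: ≢ 1 ✓]
18^20 ≡ 47 (mod 61)  [q = 3: ≢ 1 ✓]
18^12 ≡ 58 (mod 61)  [q = 5: ≢ 1 ✓]
All checks pass, so 18 has order 60 and is a primitive root modulo 61.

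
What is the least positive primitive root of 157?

5

φ(157) = 157 − 1 = 156 = 2^2 · 3 · 13.
Test candidates g = 2, 3, … against the prime factors q ∈ {2, 3, 13} of φ(157): g is a generator iff g^(156/q) ≢ 1 for every such q.
g = 2: 2^78 ≡ 156; 2^52 ≡ 1 — hits 1, so not a primitive root.
g = 3: 3^78 ≡ 1 — hits 1, so not a primitive root.
g = 4: 4^78 ≡ 1 — hits 1, so not a primitive root.
g = 5: 5^78 ≡ 156; 5^52 ≡ 12; 5^12 ≡ 130 — none is 1, so 5 is a primitive root.
The smallest primitive root modulo 157 is 5.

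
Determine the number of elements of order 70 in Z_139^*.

0

φ(139) = 139 − 1 = 138 = 2 · 3 · 23.
(Z/139Z)^× is cyclic (|G| = 138); a cyclic group of order m has exactly φ(d) elements of each order d | m, and none otherwise.
70 does not divide 138, so no element of (Z/139Z)^× has order 70.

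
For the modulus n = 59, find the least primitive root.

2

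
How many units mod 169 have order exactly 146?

0

φ(169) = φ(13^2) = 13·(13−1) = 156 = 2^2 · 3 · 13.
(Z/169Z)^× is cyclic (|G| = 156); a cyclic group of order m has exactly φ(d) elements of each order d | m, and none otherwise.
146 does not divide 156, so no element of (Z/169Z)^× has order 146.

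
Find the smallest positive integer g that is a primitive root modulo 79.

φ(79) = 79 − 1 = 78 = 2 · 3 · 13.
g is a primitive root iff g^(78/q) ≢ 1 (mod 79) for each prime q ∈ {2, 3, 13}.
g = 2: 2^39 ≡ 1 — hits 1, so not a primitive root.
g = 3: 3^39 ≡ 78; 3^26 ≡ 23; 3^6 ≡ 18 — none is 1, so 3 is a primitive root.
The smallest primitive root modulo 79 is 3.

3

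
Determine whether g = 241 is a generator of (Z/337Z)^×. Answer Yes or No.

No

φ(337) = 337 − 1 = 336 = 2^4 · 3 · 7.
An element g generates (Z/337Z)^× iff g^(336/q) ≢ 1 (mod 337) for each prime q ∈ {2, 3, 7}.
241^168 ≡ 1 (mod 337)  [q = 2: ≡ 1 ✗]
241^112 ≡ 128 (mod 337)  [q = 3: ≢ 1 ✓]
241^48 ≡ 1 (mod 337)  [q = 7: ≡ 1 ✗]
The check at q = 2 fails, so 241 generates a proper subgroup.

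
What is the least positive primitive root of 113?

φ(113) = 113 − 1 = 112 = 2^4 · 7.
g is a primitive root iff g^(112/q) ≢ 1 (mod 113) for each prime q ∈ {2, 7}.
g = 2: 2^56 ≡ 1 — hits 1, so not a primitive root.
g = 3: 3^56 ≡ 112; 3^16 ≡ 49 — none is 1, so 3 is a primitive root.
Hence the least primitive root of 113 is 3.

3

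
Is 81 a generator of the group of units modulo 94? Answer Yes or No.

φ(94) = φ(2)·φ(47) = 1·46 = 46 = 2 · 23.
81 is a primitive root mod 94 iff 81^(φ(94)/q) ≢ 1 for every prime q | φ(94), i.e. q ∈ {2, 23}.
81^23 ≡ 1 (mod 94)  [q = 2: ≡ 1 ✗]
81^2 ≡ 75 (mod 94)  [q = 23: ≢ 1 ✓]
81^23 ≡ 1 shows ord(81) | 23, strictly less than φ(94); not a primitive root.

No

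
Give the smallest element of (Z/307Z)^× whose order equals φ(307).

5

φ(307) = 307 − 1 = 306 = 2 · 3^2 · 17.
Test candidates g = 2, 3, … against the prime factors q ∈ {2, 3, 17} of φ(307): g is a generator iff g^(306/q) ≢ 1 for every such q.
g = 2: 2^153 ≡ 306; 2^102 ≡ 1 — hits 1, so not a primitive root.
g = 3: 3^153 ≡ 306; 3^102 ≡ 1 — hits 1, so not a primitive root.
g = 4: 4^153 ≡ 1 — hits 1, so not a primitive root.
g = 5: 5^153 ≡ 306; 5^102 ≡ 289; 5^18 ≡ 81 — none is 1, so 5 is a primitive root.
The smallest primitive root modulo 307 is 5.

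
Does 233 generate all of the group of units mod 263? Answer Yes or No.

φ(263) = 263 − 1 = 262 = 2 · 131.
Test 233^(262/q) mod 263 for each prime factor q of 262:
233^131 ≡ 1 (mod 263)  [q = 2: ≡ 1 ✗]
233^2 ≡ 111 (mod 263)  [q = 131: ≢ 1 ✓]
Since 233^131 ≡ 1, the order of 233 divides 131 < 262, so 233 is not a primitive root.

No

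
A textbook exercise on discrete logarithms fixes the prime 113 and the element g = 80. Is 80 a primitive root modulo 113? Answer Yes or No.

Yes

φ(113) = 113 − 1 = 112 = 2^4 · 7.
80 is a primitive root mod 113 iff 80^(φ(113)/q) ≢ 1 for every prime q | φ(113), i.e. q ∈ {2, 7}.
80^56 ≡ 112 (mod 113)  [q = 2: ≢ 1 ✓]
80^16 ≡ 109 (mod 113)  [q = 7: ≢ 1 ✓]
All checks pass, so 80 has order 112 and is a primitive root modulo 113.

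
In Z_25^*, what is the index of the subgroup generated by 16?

4

The order of 16 must divide φ(25) = φ(5^2) = 5·(5−1) = 20 = 2^2 · 5.
Divisors of 20: 1, 2, 4, 5, 10, 20.
Test each divisor d:
16^1 ≡ 16 (mod 25)
16^2 ≡ 6 (mod 25)
16^4 ≡ 11 (mod 25)
16^5 ≡ 1 (mod 25) ✓
Thus |⟨16⟩| = ord(16) = 5.
[(Z/25Z)^× : ⟨16⟩] = 20/5 = 4.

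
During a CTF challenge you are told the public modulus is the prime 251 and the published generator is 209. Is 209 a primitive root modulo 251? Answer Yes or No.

No

φ(251) = 251 − 1 = 250 = 2 · 5^3.
Test 209^(250/q) mod 251 for each prime factor q of 250:
209^125 ≡ 1 (mod 251)  [q = 2: ≡ 1 ✗]
209^50 ≡ 149 (mod 251)  [q = 5: ≢ 1 ✓]
209^125 ≡ 1 shows ord(209) | 125, strictly less than φ(251); not a primitive root.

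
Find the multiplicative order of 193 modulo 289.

By Lagrange's theorem, ord_289(193) divides φ(289) = φ(17^2) = 17·(17−1) = 272 = 2^4 · 17.
Divisors of 272: 1, 2, 4, 8, 16, 17, 34, 68, 136, 272.
Compute 193^d (mod 289) for the divisors d until we hit 1:
193^1 ≡ 193
193^2 ≡ 257
193^4 ≡ 157
193^8 ≡ 84
193^16 ≡ 120
193^17 ≡ 40
193^34 ≡ 155
193^68 ≡ 38
193^136 ≡ 288
193^272 ≡ 1
So ord_289(193) = 272.

272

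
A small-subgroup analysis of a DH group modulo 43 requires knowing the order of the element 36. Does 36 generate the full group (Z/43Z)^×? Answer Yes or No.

No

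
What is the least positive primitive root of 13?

φ(13) = 13 − 1 = 12 = 2^2 · 3.
Test candidates g = 2, 3, … against the prime factors q ∈ {2, 3} of φ(13): g is a generator iff g^(12/q) ≢ 1 for every such q.
g = 2: 2^6 ≡ 12; 2^4 ≡ 3 — none is 1, so 2 is a primitive root.
Hence the least primitive root of 13 is 2.

2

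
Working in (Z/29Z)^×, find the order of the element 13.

14

Since 13 ∈ (Z/29Z)^×, its order divides φ(29) = 29 − 1 = 28 = 2^2 · 7.
Divisors of 28: 1, 2, 4, 7, 14, 28.
Evaluate successive powers at the divisors of 28:
13^1 ≡ 13
13^2 ≡ 24
13^4 ≡ 25
13^7 ≡ 28
13^14 ≡ 1
The smallest such exponent is 14, so the order of 13 is 14.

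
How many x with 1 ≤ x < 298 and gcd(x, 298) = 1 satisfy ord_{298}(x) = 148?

72

φ(298) = φ(2)·φ(149) = 1·148 = 148 = 2^2 · 37.
In a cyclic group of order 148, there are φ(d) elements of order d for each divisor d of 148, and zero for non-divisors.
148 = 2^2 · 37 divides 148, and φ(148) = 72.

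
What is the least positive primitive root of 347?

2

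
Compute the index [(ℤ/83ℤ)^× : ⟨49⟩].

The order of 49 must divide φ(83) = 83 − 1 = 82 = 2 · 41.
Divisors of 82: 1, 2, 41, 82.
Evaluate successive powers at the divisors of 82:
49^1 ≡ 49
49^2 ≡ 77
49^41 ≡ 1
So ord_83(49) = 41, hence |⟨49⟩| = 41.
Index = |(Z/83Z)^×| / |⟨49⟩| = 82 / 41 = 2.

2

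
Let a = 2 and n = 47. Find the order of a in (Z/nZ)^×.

23

By Lagrange's theorem, ord_47(2) divides φ(47) = 47 − 1 = 46 = 2 · 23.
Divisors of 46: 1, 2, 23, 46.
Test each divisor d:
2^1 ≡ 2
2^2 ≡ 4
2^23 ≡ 1
Therefore the multiplicative order of 2 modulo 47 is 23.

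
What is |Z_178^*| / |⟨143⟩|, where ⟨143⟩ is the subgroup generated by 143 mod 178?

1

ord(143) | φ(178) = φ(2)·φ(89) = 1·88 = 88 = 2^3 · 11.
Divisors of 88: 1, 2, 4, 8, 11, 22, 44, 88.
Check 143^d mod 178 for each divisor in increasing order:
143^1 ≡ 143 (mod 178)
143^2 ≡ 157 (mod 178)
143^4 ≡ 85 (mod 178)
143^8 ≡ 105 (mod 178)
143^11 ≡ 101 (mod 178)
143^22 ≡ 55 (mod 178)
143^44 ≡ 177 (mod 178)
143^88 ≡ 1 (mod 178) ✓
The order of 143 is 88, so the subgroup it generates has 88 elements.
[(Z/178Z)^× : ⟨143⟩] = 88/88 = 1.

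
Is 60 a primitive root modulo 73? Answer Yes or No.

Yes

φ(73) = 73 − 1 = 72 = 2^3 · 3^2.
It suffices to check that the order of 60 is not a proper divisor of 72: compute 60^(72/q) for q ∈ {2, 3}.
60^36 ≡ 72 (mod 73)  [q = 2: ≢ 1 ✓]
60^24 ≡ 64 (mod 73)  [q = 3: ≢ 1 ✓]
Every test exponent gives a nontrivial residue, hence 60 generates the full group.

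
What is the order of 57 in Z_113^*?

28

Since 57 ∈ (Z/113Z)^×, its order divides φ(113) = 113 − 1 = 112 = 2^4 · 7.
Divisors of 112: 1, 2, 4, 7, 8, 14, 16, 28, 56, 112.
Check 57^d mod 113 for each divisor in increasing order:
57^1 ≡ 57
57^2 ≡ 85
57^4 ≡ 106
57^7 ≡ 98
57^8 ≡ 49
57^14 ≡ 112
57^16 ≡ 28
57^28 ≡ 1
Therefore the multiplicative order of 57 modulo 113 is 28.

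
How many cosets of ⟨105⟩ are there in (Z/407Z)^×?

18

Since 105 ∈ (Z/407Z)^×, its order divides φ(407) = φ(11·37) = (11−1)·(37−1) = 10·36 = 360 = 2^3 · 3^2 · 5.
Divisors of 360: 1, 2, 3, 4, 5, 6, 8, 9, 10, 12, 15, 18, 20, 24, 30, 36, 40, 45, 60, 72, 90, 120, 180, 360.
Compute 105^d (mod 407) for the divisors d until we hit 1:
105^1 ≡ 105 (mod 407)
105^2 ≡ 36 (mod 407)
105^3 ≡ 117 (mod 407)
105^4 ≡ 75 (mod 407)
105^5 ≡ 142 (mod 407)
105^6 ≡ 258 (mod 407)
105^8 ≡ 334 (mod 407)
105^9 ≡ 68 (mod 407)
105^10 ≡ 221 (mod 407)
105^12 ≡ 223 (mod 407)
105^15 ≡ 43 (mod 407)
105^18 ≡ 147 (mod 407)
105^20 ≡ 1 (mod 407) ✓
So ord_407(105) = 20, hence |⟨105⟩| = 20.
The index is φ(407) / ord(105) = 360 / 20 = 18.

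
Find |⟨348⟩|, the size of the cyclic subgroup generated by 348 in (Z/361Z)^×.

171

Since 348 ∈ (Z/361Z)^×, its order divides φ(361) = φ(19^2) = 19·(19−1) = 342 = 2 · 3^2 · 19.
Divisors of 342: 1, 2, 3, 6, 9, 18, 19, 38, 57, 114, 171, 342.
Test each divisor d:
348^1 ≡ 348 (mod 361)
348^2 ≡ 169 (mod 361)
348^3 ≡ 330 (mod 361)
348^6 ≡ 239 (mod 361)
348^9 ≡ 172 (mod 361)
348^18 ≡ 343 (mod 361)
348^19 ≡ 234 (mod 361)
348^38 ≡ 245 (mod 361)
348^57 ≡ 292 (mod 361)
348^114 ≡ 68 (mod 361)
348^171 ≡ 1 (mod 361) ✓
Hence ord(348) = 171.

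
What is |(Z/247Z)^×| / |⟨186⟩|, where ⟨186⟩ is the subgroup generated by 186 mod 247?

12

Since 186 ∈ (Z/247Z)^×, its order divides φ(247) = φ(13·19) = (13−1)·(19−1) = 12·18 = 216 = 2^3 · 3^3.
Divisors of 216: 1, 2, 3, 4, 6, 8, 9, 12, 18, 24, 27, 36, 54, 72, 108, 216.
Test each divisor d:
186^1 ≡ 186 (mod 247)
186^2 ≡ 16 (mod 247)
186^3 ≡ 12 (mod 247)
186^4 ≡ 9 (mod 247)
186^6 ≡ 144 (mod 247)
186^8 ≡ 81 (mod 247)
186^9 ≡ 246 (mod 247)
186^12 ≡ 235 (mod 247)
186^18 ≡ 1 (mod 247) ✓
So ord_247(186) = 18, hence |⟨186⟩| = 18.
The index is φ(247) / ord(186) = 216 / 18 = 12.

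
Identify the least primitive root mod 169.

φ(169) = φ(13^2) = 13·(13−1) = 156 = 2^2 · 3 · 13.
g is a primitive root iff g^(156/q) ≢ 1 (mod 169) for each prime q ∈ {2, 3, 13}.
g = 2: 2^78 ≡ 168; 2^52 ≡ 146; 2^12 ≡ 40 — none is 1, so 2 is a primitive root.
The smallest primitive root modulo 169 is 2.

2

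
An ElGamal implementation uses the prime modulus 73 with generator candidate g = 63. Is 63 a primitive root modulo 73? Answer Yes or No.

φ(73) = 73 − 1 = 72 = 2^3 · 3^2.
Test 63^(72/q) mod 73 for each prime factor q of 72:
63^36 ≡ 72 (mod 73)  [q = 2: ≢ 1 ✓]
63^24 ≡ 1 (mod 73)  [q = 3: ≡ 1 ✗]
The check at q = 3 fails, so 63 generates a proper subgroup.

No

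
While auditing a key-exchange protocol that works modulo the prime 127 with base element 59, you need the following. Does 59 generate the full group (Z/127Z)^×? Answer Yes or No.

φ(127) = 127 − 1 = 126 = 2 · 3^2 · 7.
An element g generates (Z/127Z)^× iff g^(126/q) ≢ 1 (mod 127) for each prime q ∈ {2, 3, 7}.
59^63 ≡ 126 (mod 127)  [q = 2: ≢ 1 ✓]
59^42 ≡ 19 (mod 127)  [q = 3: ≢ 1 ✓]
59^18 ≡ 1 (mod 127)  [q = 7: ≡ 1 ✗]
59^18 ≡ 1 shows ord(59) | 18, strictly less than φ(127); not a primitive root.

No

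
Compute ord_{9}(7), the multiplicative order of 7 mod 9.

Since 7 ∈ (Z/9Z)^×, its order divides φ(9) = φ(3^2) = 3·(3−1) = 6 = 2 · 3.
Divisors of 6: 1, 2, 3, 6.
Compute 7^d (mod 9) for the divisors d until we hit 1:
7^1 ≡ 7 (mod 9)
7^2 ≡ 4 (mod 9)
7^3 ≡ 1 (mod 9) ✓
Therefore the multiplicative order of 7 modulo 9 is 3.

3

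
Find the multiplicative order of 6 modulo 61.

Since 6 ∈ (Z/61Z)^×, its order divides φ(61) = 61 − 1 = 60 = 2^2 · 3 · 5.
Divisors of 60: 1, 2, 3, 4, 5, 6, 10, 12, 15, 20, 30, 60.
Test each divisor d:
6^1 ≡ 6 (mod 61)
6^2 ≡ 36 (mod 61)
6^3 ≡ 33 (mod 61)
6^4 ≡ 15 (mod 61)
6^5 ≡ 29 (mod 61)
6^6 ≡ 52 (mod 61)
6^10 ≡ 48 (mod 61)
6^12 ≡ 20 (mod 61)
6^15 ≡ 50 (mod 61)
6^20 ≡ 47 (mod 61)
6^30 ≡ 60 (mod 61)
6^60 ≡ 1 (mod 61) ✓
The smallest such exponent is 60, so the order of 6 is 60.

60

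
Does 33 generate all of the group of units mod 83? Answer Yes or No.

No

φ(83) = 83 − 1 = 82 = 2 · 41.
33 is a primitive root mod 83 iff 33^(φ(83)/q) ≢ 1 for every prime q | φ(83), i.e. q ∈ {2, 41}.
33^41 ≡ 1 (mod 83)  [q = 2: ≡ 1 ✗]
33^2 ≡ 10 (mod 83)  [q = 41: ≢ 1 ✓]
The check at q = 2 fails, so 33 generates a proper subgroup.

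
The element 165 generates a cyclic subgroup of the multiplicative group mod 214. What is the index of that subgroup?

The order of 165 must divide φ(214) = φ(2)·φ(107) = 1·106 = 106 = 2 · 53.
Divisors of 106: 1, 2, 53, 106.
Test each divisor d:
165^1 ≡ 165
165^2 ≡ 47
165^53 ≡ 213
165^106 ≡ 1
The order of 165 is 106, so the subgroup it generates has 106 elements.
The index is φ(214) / ord(165) = 106 / 106 = 1.

1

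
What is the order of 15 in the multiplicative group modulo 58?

28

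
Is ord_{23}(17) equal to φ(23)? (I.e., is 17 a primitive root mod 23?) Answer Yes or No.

Yes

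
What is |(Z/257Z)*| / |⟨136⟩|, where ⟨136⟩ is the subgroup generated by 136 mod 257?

8

By Lagrange's theorem, ord_257(136) divides φ(257) = 257 − 1 = 256 = 2^8.
Divisors of 256: 1, 2, 4, 8, 16, 32, 64, 128, 256.
Test each divisor d:
136^1 ≡ 136 (mod 257)
136^2 ≡ 249 (mod 257)
136^4 ≡ 64 (mod 257)
136^8 ≡ 241 (mod 257)
136^16 ≡ 256 (mod 257)
136^32 ≡ 1 (mod 257) ✓
So ord_257(136) = 32, hence |⟨136⟩| = 32.
Index = |(Z/257Z)^×| / |⟨136⟩| = 256 / 32 = 8.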